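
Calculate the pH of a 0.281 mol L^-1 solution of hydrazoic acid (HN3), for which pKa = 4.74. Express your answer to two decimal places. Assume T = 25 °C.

HN3 ⇌ N3- + H+
Ka = 10^(−4.74) = 1.82 × 10^-5
From the ICE table, Ka = [H+]²/(0.281 − [H+]) = 1.82 × 10^-5.
Assume [H+] ≪ 0.281: [H+] ≈ √(1.82 × 10^-5 × 0.281) = 2.26 × 10^-3 M
Check: 0.8% ionized — well under 5%, approximation valid.
pH = −log(2.26 × 10^-3) = 2.65

pH = 2.65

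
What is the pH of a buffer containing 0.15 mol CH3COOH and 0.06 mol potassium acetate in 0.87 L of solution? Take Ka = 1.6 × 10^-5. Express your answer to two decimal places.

pH = 4.40

pKa = −log(1.6 × 10^-5) = 4.796
Using pH = pKa + log([base]/[acid]) with [base]/[acid] = 0.06/0.15:
pH = 4.796 + (-0.398) = 4.40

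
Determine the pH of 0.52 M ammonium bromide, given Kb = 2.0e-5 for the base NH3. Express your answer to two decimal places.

NH4+ is the conjugate acid of the weak base NH3.
Ka = Kw/Kb = 1.0×10^-14 / 2.0 × 10^-5 = 5.00 × 10^-10
Let x = [H+] at equilibrium. Ka = x²/(0.52 − x).
Neglecting x in the denominator: x = √(5.00 × 10^-10 × 0.52) = 1.61 × 10^-5 M
pH = −log[H+] = −log(1.61 × 10^-5) = 4.79

pH = 4.79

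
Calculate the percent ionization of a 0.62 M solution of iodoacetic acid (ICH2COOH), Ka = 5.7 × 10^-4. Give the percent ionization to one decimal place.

3.0%

ICH2COOH ⇌ ICH2COO- + H+; let x = [H+] at equilibrium.
x ≈ √(Ka·C₀) = √(5.7 × 10^-4 × 0.62) = 1.88 × 10^-2 M
% ionization = x/C₀ × 100% = 1.88 × 10^-2/0.62 × 100% = 3.0%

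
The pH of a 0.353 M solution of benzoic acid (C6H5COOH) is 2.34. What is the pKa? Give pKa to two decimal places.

[H+] = 10^(-2.34) = 4.57 × 10^-3 M
At equilibrium [HA] = 0.353 − 4.57 × 10^-3 = 3.48 × 10^-1 M
Ka = [H+][A-]/[HA] = (4.57 × 10^-3)² / 3.48 × 10^-1 = 6.00 × 10^-5
pKa = -log(6.00 × 10^-5) = 4.22

pKa = 4.22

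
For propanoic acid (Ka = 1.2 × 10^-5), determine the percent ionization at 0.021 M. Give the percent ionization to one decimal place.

2.4%

CH3CH2COOH ⇌ CH3CH2COO- + H+; let x = [H+] at equilibrium.
x ≈ √(Ka·C₀) = √(1.2 × 10^-5 × 0.021) = 5.02 × 10^-4 M
Fraction ionized = 5.02 × 10^-4 / 0.021 = 0.0239 → 2.4%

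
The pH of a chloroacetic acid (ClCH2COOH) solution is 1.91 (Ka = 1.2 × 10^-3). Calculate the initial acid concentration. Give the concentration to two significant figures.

[H+] = 10^(-1.91) = 1.23 × 10^-2 M = x
Ka = x²/(C₀ − x) ⇒ C₀ = x + x²/Ka
C₀ = 1.23 × 10^-2 + (1.23 × 10^-2)²/(1.2 × 10^-3) = 1.38 × 10^-1 M

C₀ = 1.4 × 10^-1 M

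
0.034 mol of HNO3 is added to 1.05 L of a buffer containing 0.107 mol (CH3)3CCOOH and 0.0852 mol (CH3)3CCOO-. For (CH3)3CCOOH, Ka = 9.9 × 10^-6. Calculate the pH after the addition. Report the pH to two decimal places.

Added H+ converts (CH3)3CCOO- to (CH3)3CCOOH: (CH3)3CCOOH → 0.141 mol, (CH3)3CCOO- → 0.0512 mol.
pKa = −log(9.9 × 10^-6) = 5.004
Henderson–Hasselbalch with mole ratio 0.0512/0.141: pH = 5.004 + (-0.440)

pH = 4.56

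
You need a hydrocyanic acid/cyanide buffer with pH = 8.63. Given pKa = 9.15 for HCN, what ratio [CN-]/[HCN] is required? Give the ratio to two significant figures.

ratio = 0.30

pH = pKa + log(r) ⇒ log(r) = 8.63 − 9.15 = -0.52
r = [CN-]/[HCN] = 10^(-0.52) = 0.302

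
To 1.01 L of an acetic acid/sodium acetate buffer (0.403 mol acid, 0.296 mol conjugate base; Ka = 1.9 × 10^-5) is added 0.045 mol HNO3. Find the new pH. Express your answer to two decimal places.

Added H+ converts CH3COO- to CH3COOH: CH3COOH → 0.448 mol, CH3COO- → 0.251 mol.
pKa = −log(1.9 × 10^-5) = 4.721
Henderson–Hasselbalch with mole ratio 0.251/0.448: pH = 4.721 + (-0.252)

pH = 4.47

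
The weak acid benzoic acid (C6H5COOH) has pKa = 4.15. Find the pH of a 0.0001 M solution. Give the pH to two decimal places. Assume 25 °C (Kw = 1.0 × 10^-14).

C6H5COOH ⇌ C6H5COO- + H+
Ka = 10^(−4.15) = 7.08 × 10^-5
Ka = [H+]²/(0.0001 − [H+]) = 7.08 × 10^-5
The 5% rule fails; solving [H+]² + Ka·[H+] − Ka·C₀ = 0 exactly:
[H+] = [−7.08e-05 + √(7.08e-05² + 2.83e-08)]/2 = 5.59 × 10^-5 M
pH = −log[H+] = −log(5.59 × 10^-5) = 4.25

pH = 4.25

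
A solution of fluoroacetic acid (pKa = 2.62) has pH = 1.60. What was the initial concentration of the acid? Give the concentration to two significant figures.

C₀ = 2.9 × 10^-1 M

[H+] = 10^(-1.60) = 2.51 × 10^-2 M = x
Ka = 10^(−2.62) = 2.40 × 10^-3
Ka = x²/(C₀ − x) ⇒ C₀ = x + x²/Ka
C₀ = 2.51 × 10^-2 + (2.51 × 10^-2)²/(2.40 × 10^-3) = 2.88 × 10^-1 M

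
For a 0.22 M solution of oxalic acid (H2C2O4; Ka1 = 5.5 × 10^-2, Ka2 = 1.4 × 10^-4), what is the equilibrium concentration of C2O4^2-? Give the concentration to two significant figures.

1.4 × 10^-4 M

First ionization gives [H+] ≈ [HC2O4-] = 8.59 × 10^-2 M.
Second step: Ka2 = [H+][C2O4^2-]/[HC2O4-] ≈ [C2O4^2-] (since [H+] ≈ [HC2O4-]).
So [C2O4^2-] ≈ Ka2.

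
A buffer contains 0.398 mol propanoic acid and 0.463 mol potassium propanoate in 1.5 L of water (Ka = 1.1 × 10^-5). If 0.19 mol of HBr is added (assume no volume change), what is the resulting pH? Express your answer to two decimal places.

pH = 4.63

After neutralization: n(CH3CH2COOH) = 0.588 mol, n(CH3CH2COO-) = 0.273 mol.
pKa = −log(1.1 × 10^-5) = 4.959
pH = pKa + log(n_CH3CH2COO-/n_CH3CH2COOH) = 4.959 + log(0.273/0.588) = 4.959 + (-0.333)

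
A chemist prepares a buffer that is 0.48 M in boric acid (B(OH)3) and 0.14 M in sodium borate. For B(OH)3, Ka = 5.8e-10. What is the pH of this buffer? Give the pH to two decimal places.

pH = 8.70

pKa = −log(5.8 × 10^-10) = 9.237
Using pH = pKa + log([base]/[acid]) with [base]/[acid] = 0.14/0.48:
pH = 9.237 + (-0.535) = 8.70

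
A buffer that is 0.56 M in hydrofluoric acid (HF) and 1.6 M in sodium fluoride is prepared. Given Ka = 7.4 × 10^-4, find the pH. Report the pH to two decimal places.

pH = 3.59

pKa = −log(7.4 × 10^-4) = 3.131
pH = pKa + log([A⁻]/[HA]) = 3.131 + log(1.6/0.56)
pH = 3.131 + (+0.456) = 3.59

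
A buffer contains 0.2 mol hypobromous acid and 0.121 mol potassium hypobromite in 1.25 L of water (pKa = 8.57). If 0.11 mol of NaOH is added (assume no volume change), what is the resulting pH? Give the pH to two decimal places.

OH- converts HOBr to OBr-: HOBr → 0.09 mol, OBr- → 0.231 mol.
pH = pKa + log(n_OBr-/n_HOBr) = 8.57 + log(0.231/0.09) = 8.57 + (+0.409)

pH = 8.98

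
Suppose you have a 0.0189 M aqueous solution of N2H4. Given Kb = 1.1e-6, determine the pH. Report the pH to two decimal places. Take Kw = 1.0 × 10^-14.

pH = 10.16

N2H4 + H2O ⇌ N2H5+ + OH-
Kb = [OH-]²/(0.0189 − [OH-]) = 1.1 × 10^-6
Since Kb ≪ C₀, [OH-] ≈ √(Kb·C₀) = 1.44 × 10^-4 M.
pOH = −log(1.44 × 10^-4) = 3.84; pH = 14.00 − 3.84 = 10.16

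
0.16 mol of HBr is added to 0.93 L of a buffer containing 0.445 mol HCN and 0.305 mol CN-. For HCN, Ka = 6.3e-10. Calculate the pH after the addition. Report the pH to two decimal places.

pH = 8.58

Added H+ converts CN- to HCN: HCN → 0.605 mol, CN- → 0.145 mol.
pKa = −log(6.3 × 10^-10) = 9.201
pH = pKa + log(n_CN-/n_HCN) = 9.201 + log(0.145/0.605) = 9.201 + (-0.620)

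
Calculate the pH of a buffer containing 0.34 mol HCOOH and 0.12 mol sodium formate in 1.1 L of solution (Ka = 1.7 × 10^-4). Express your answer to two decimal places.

pKa = −log(1.7 × 10^-4) = 3.770
pH = pKa + log([A⁻]/[HA]) = 3.770 + log(0.12/0.34)
pH = 3.770 + (-0.452) = 3.32

pH = 3.32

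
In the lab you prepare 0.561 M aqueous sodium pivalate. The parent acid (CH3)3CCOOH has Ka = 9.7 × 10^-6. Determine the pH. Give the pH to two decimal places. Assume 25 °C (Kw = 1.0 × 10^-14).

(CH3)3CCOO- is the conjugate base of the weak acid (CH3)3CCOOH.
Kb = Kw/Ka = 1.0×10^-14 / 9.7 × 10^-6 = 1.03 × 10^-9
Let x = [OH-] at equilibrium. Kb = x²/(0.561 − x).
Neglecting x in the denominator: x = √(1.03 × 10^-9 × 0.561) = 2.40 × 10^-5 M
pOH = 4.62, so pH = 14.00 − pOH = 9.38

pH = 9.38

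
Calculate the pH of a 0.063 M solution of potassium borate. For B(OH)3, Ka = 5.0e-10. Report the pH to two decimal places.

pH = 11.05

B(OH)4- is the conjugate base of the weak acid B(OH)3.
Kb = Kw/Ka = 1.0×10^-14 / 5.0 × 10^-10 = 2.00 × 10^-5
Kb = x²/(0.063 − x) = 2.00 × 10^-5
Assume x ≪ 0.063: x ≈ √(2.00 × 10^-5 × 0.063) = 1.12 × 10^-3 M
(x/C₀ = 1.8% < 5%, so the approximation holds.)
pOH = −log(1.12 × 10^-3) = 2.95; pH = 14.00 − 2.95 = 11.05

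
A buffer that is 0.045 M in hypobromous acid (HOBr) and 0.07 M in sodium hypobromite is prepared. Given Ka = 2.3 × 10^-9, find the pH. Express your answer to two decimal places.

pKa = −log(2.3 × 10^-9) = 8.638
pH = pKa + log([A⁻]/[HA]) = 8.638 + log(0.07/0.045)
pH = 8.638 + (+0.192) = 8.83

pH = 8.83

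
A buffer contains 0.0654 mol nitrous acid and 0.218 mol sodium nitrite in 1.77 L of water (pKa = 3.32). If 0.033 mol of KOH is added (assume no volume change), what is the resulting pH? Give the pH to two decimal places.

After neutralization: n(HNO2) = 0.0324 mol, n(NO2-) = 0.251 mol.
Henderson–Hasselbalch with mole ratio 0.251/0.0324: pH = 3.32 + (+0.889)

pH = 4.21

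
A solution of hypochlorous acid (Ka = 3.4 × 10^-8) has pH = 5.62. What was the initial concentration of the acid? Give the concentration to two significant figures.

C₀ = 1.7 × 10^-4 M

[H+] = 10^(-5.62) = 2.40 × 10^-6 M = x
Ka = x²/(C₀ − x) ⇒ C₀ = x + x²/Ka
C₀ = 2.40 × 10^-6 + (2.40 × 10^-6)²/(3.4 × 10^-8) = 1.72 × 10^-4 M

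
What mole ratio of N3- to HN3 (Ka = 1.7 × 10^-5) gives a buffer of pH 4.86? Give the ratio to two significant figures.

ratio = 1.2

pKa = -log(1.7 × 10^-5) = 4.770
pH = pKa + log(r) ⇒ log(r) = 4.86 − 4.770 = +0.090
r = [N3-]/[HN3] = 10^(+0.090) = 1.23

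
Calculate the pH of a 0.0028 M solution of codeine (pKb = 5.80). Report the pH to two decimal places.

pH = 9.82

C18H21NO3 + H2O ⇌ C18H22NO3+ + OH-
Kb = 10^(−5.80) = 1.58 × 10^-6
Kb = [OH-]²/(0.0028 − [OH-]) = 1.58 × 10^-6
Assume [OH-] ≪ 0.0028: [OH-] ≈ √(1.58 × 10^-6 × 0.0028) = 6.65 × 10^-5 M
([OH-]/C₀ = 2.4% < 5%, so the approximation holds.)
pOH = 4.18, so pH = 14.00 − pOH = 9.82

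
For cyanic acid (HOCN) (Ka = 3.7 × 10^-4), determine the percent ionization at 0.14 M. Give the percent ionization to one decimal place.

5.0%

HOCN ⇌ OCN- + H+; let x = [H+] at equilibrium.
Solve x² + 0.00037x − 5.18e-05 = 0 → x = 7.01 × 10^-3 M
% ionization = x/C₀ × 100% = 7.01 × 10^-3/0.14 × 100% = 5.0%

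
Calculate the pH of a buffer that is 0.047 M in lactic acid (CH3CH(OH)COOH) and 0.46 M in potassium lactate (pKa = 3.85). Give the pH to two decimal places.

pH = 4.84

Using pH = pKa + log([base]/[acid]) with [base]/[acid] = 0.46/0.047:
pH = 3.85 + (+0.991) = 4.84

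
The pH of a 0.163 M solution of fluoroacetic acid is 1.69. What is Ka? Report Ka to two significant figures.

Ka = 2.9 × 10^-3

[H+] = 10^(-1.69) = 2.04 × 10^-2 M
At equilibrium [HA] = 0.163 − 2.04 × 10^-2 = 1.43 × 10^-1 M
Ka = [H+][A-]/[HA] = (2.04 × 10^-2)² / 1.43 × 10^-1 = 2.9 × 10^-3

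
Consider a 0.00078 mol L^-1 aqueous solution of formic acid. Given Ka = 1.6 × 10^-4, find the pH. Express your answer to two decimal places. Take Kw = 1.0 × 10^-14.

pH = 3.55

HCOOH ⇌ HCOO- + H+
Let x = [H+] at equilibrium. Ka = x²/(0.00078 − x).
Here C₀/Ka ≈ 4.87, so the small-x approximation fails. Use the quadratic:
x = [−0.00016 + √(0.00016² + 4.99e-07)]/2 = 2.82 × 10^-4 M
pH = −log(2.82 × 10^-4) = 3.55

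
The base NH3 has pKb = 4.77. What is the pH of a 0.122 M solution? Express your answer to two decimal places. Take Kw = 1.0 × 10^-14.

pH = 11.16

NH3 + H2O ⇌ NH4+ + OH-
Kb = 10^(−4.77) = 1.70 × 10^-5
From the ICE table, Kb = [OH-]²/(0.122 − [OH-]) = 1.70 × 10^-5.
Assume [OH-] ≪ 0.122: [OH-] ≈ √(1.70 × 10^-5 × 0.122) = 1.44 × 10^-3 M
([OH-]/C₀ = 1.2% < 5%, so the approximation holds.)
pOH = −log(1.44 × 10^-3) = 2.84; pH = 14.00 − 2.84 = 11.16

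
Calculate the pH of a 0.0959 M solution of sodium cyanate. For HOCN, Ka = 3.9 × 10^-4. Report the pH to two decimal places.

OCN- is the conjugate base of the weak acid HOCN.
Kb = Kw/Ka = 1.0×10^-14 / 3.9 × 10^-4 = 2.56 × 10^-11
Let x = [OH-] at equilibrium. Kb = x²/(0.0959 − x).
Assume x ≪ 0.0959: x ≈ √(2.56 × 10^-11 × 0.0959) = 1.57 × 10^-6 M
(x/C₀ = 0.0016% < 5%, so the approximation holds.)
pOH = 5.80, so pH = 14.00 − pOH = 8.20

pH = 8.20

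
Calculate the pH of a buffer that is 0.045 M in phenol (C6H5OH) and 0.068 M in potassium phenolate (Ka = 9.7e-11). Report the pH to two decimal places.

pH = 10.19

pKa = −log(9.7 × 10^-11) = 10.013
pH = pKa + log([A⁻]/[HA]) = 10.013 + log(0.068/0.045)
pH = 10.013 + (+0.179) = 10.19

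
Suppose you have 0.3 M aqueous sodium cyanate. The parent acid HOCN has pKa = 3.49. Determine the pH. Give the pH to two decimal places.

pH = 8.48

OCN- is the conjugate base of the weak acid HOCN.
Ka = 10^(−3.49) = 3.24 × 10^-4
Kb = Kw/Ka = 1.0×10^-14 / 3.24 × 10^-4 = 3.09 × 10^-11
From the ICE table, Kb = [OH-]²/(0.3 − [OH-]) = 3.09 × 10^-11.
Neglecting [OH-] in the denominator: [OH-] = √(3.09 × 10^-11 × 0.3) = 3.04 × 10^-6 M
pOH = 5.52, so pH = 14.00 − pOH = 8.48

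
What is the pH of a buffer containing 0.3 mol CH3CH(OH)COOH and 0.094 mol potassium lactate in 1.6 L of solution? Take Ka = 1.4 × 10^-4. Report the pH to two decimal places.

pH = 3.35

pKa = −log(1.4 × 10^-4) = 3.854
pH = pKa + log([A⁻]/[HA]) = 3.854 + log(0.094/0.3)
pH = 3.854 + (-0.504) = 3.35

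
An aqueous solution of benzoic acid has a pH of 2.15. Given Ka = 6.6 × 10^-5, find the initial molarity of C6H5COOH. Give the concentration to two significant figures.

C₀ = 7.7 × 10^-1 M

[H+] = 10^(-2.15) = 7.08 × 10^-3 M = x
Ka = x²/(C₀ − x) ⇒ C₀ = x + x²/Ka
C₀ = 7.08 × 10^-3 + (7.08 × 10^-3)²/(6.6 × 10^-5) = 7.67 × 10^-1 M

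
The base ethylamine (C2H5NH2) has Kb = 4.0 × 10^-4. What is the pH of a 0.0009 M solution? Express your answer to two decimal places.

pH = 10.64

C2H5NH2 + H2O ⇌ C2H5NH3+ + OH-
Kb = [OH-]²/(0.0009 − [OH-]) = 4.0 × 10^-4
Here C₀/Kb ≈ 2.25, so the small-[OH-] approximation fails. Use the quadratic:
[OH-] = [−0.0004 + √(0.0004² + 1.44e-06)]/2 = 4.32 × 10^-4 M
pOH = −log(4.32 × 10^-4) = 3.36; pH = 14.00 − 3.36 = 10.64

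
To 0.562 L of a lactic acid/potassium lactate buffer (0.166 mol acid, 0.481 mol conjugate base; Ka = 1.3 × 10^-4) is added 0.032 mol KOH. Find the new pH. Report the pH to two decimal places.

pH = 4.47

After neutralization: n(CH3CH(OH)COOH) = 0.134 mol, n(CH3CH(OH)COO-) = 0.513 mol.
pKa = −log(1.3 × 10^-4) = 3.886
pH = pKa + log([A⁻]/[HA]) = 3.886 + log(0.513/0.134) = 3.886 +0.583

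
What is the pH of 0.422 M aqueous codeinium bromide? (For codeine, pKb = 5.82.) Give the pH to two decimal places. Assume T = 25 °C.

pH = 4.28

C18H22NO3+ is the conjugate acid of the weak base C18H21NO3.
Kb = 10^(−5.82) = 1.51 × 10^-6
Ka = Kw/Kb = 1.0×10^-14 / 1.51 × 10^-6 = 6.62 × 10^-9
Ka = [H+]²/(0.422 − [H+]) = 6.62 × 10^-9
Since Ka ≪ C₀, [H+] ≈ √(Ka·C₀) = 5.29 × 10^-5 M.
([H+]/C₀ = 0.013% < 5%, so the approximation holds.)
pH = −log(5.29 × 10^-5) = 4.28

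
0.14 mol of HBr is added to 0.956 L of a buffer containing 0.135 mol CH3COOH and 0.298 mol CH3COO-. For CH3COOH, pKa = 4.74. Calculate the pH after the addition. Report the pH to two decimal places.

Added H+ converts CH3COO- to CH3COOH: CH3COOH → 0.275 mol, CH3COO- → 0.158 mol.
Henderson–Hasselbalch with mole ratio 0.158/0.275: pH = 4.74 + (-0.241)

pH = 4.50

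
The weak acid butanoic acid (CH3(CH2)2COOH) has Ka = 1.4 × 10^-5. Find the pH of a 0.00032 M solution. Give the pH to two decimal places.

pH = 4.22

CH3(CH2)2COOH ⇌ CH3(CH2)2COO- + H+
Ka = x²/(0.00032 − x) = 1.4 × 10^-5
Here C₀/Ka ≈ 22.9, so the small-x approximation fails. Use the quadratic:
x = [−1.4e-05 + √(1.4e-05² + 1.79e-08)]/2 = 6.03 × 10^-5 M
pH = −log(6.03 × 10^-5) = 4.22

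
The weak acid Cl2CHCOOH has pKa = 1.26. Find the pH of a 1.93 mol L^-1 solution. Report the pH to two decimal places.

Cl2CHCOOH ⇌ Cl2CHCOO- + H+
Ka = 10^(−1.26) = 5.50 × 10^-2
Ka = x²/(1.93 − x) = 5.50 × 10^-2
Here C₀/Ka ≈ 35.1, so the small-x approximation fails. Use the quadratic:
x = (−Ka + √(Ka² + 4·Ka·C₀))/2 = 2.99 × 10^-1 M
pH = −log[H+] = −log(2.99 × 10^-1) = 0.52

pH = 0.52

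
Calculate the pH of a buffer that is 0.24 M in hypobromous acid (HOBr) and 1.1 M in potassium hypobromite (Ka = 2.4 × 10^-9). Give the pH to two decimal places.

pKa = −log(2.4 × 10^-9) = 8.620
Using pH = pKa + log([base]/[acid]) with [base]/[acid] = 1.1/0.24:
pH = 8.620 + (+0.661) = 9.28

pH = 9.28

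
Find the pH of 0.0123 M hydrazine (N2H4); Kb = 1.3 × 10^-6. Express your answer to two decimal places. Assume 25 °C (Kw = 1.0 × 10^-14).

N2H4 + H2O ⇌ N2H5+ + OH-
From the ICE table, Kb = [OH-]²/(0.0123 − [OH-]) = 1.3 × 10^-6.
Neglecting [OH-] in the denominator: [OH-] = √(1.3 × 10^-6 × 0.0123) = 1.26 × 10^-4 M
Check: 1% ionized — well under 5%, approximation valid.
pOH = −log(1.26 × 10^-4) = 3.90; pH = 14.00 − 3.90 = 10.10

pH = 10.10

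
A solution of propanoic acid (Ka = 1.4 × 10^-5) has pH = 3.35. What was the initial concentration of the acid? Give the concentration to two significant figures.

[H+] = 10^(-3.35) = 4.47 × 10^-4 M = x
Ka = x²/(C₀ − x) ⇒ C₀ = x + x²/Ka
C₀ = 4.47 × 10^-4 + (4.47 × 10^-4)²/(1.4 × 10^-5) = 1.47 × 10^-2 M

C₀ = 1.5 × 10^-2 M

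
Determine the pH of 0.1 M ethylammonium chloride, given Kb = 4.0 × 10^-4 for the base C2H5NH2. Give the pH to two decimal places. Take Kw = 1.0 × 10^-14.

pH = 5.80

C2H5NH3+ is the conjugate acid of the weak base C2H5NH2.
Ka = Kw/Kb = 1.0×10^-14 / 4.0 × 10^-4 = 2.50 × 10^-11
Let x = [H+] at equilibrium. Ka = x²/(0.1 − x).
Since Ka ≪ C₀, x ≈ √(Ka·C₀) = 1.58 × 10^-6 M.
pH = −log[H+] = −log(1.58 × 10^-6) = 5.80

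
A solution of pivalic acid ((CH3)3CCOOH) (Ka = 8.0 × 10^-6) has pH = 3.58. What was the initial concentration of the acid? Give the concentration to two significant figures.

[H+] = 10^(-3.58) = 2.63 × 10^-4 M = x
Ka = x²/(C₀ − x) ⇒ C₀ = x + x²/Ka
C₀ = 2.63 × 10^-4 + (2.63 × 10^-4)²/(8.0 × 10^-6) = 8.91 × 10^-3 M

C₀ = 8.9 × 10^-3 M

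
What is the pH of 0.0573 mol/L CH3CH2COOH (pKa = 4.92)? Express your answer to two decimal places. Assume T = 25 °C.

pH = 3.08

CH3CH2COOH ⇌ CH3CH2COO- + H+
Ka = 10^(−4.92) = 1.20 × 10^-5
Ka = x²/(0.0573 − x) = 1.20 × 10^-5
Since Ka ≪ C₀, x ≈ √(Ka·C₀) = 8.29 × 10^-4 M.
Check: 1.4% ionized — well under 5%, approximation valid.
pH = −log(8.29 × 10^-4) = 3.08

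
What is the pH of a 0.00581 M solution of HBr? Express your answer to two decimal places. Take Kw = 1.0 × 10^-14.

pH = 2.24

HBr is a strong acid and dissociates completely, so [H+] = 0.00581 M.
pH = -log(0.00581) = 2.24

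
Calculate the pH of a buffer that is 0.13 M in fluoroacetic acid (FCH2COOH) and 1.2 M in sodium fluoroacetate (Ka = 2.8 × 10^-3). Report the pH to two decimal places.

pKa = −log(2.8 × 10^-3) = 2.553
Using pH = pKa + log([base]/[acid]) with [base]/[acid] = 1.2/0.13:
pH = 2.553 + (+0.965) = 3.52

pH = 3.52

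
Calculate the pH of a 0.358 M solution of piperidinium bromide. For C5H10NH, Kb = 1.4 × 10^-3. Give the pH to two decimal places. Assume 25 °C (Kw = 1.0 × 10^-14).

C5H10NH2+ is the conjugate acid of the weak base C5H10NH.
Ka = Kw/Kb = 1.0×10^-14 / 1.4 × 10^-3 = 7.14 × 10^-12
Ka = [H+]²/(0.358 − [H+]) = 7.14 × 10^-12
Neglecting [H+] in the denominator: [H+] = √(7.14 × 10^-12 × 0.358) = 1.60 × 10^-6 M
([H+]/C₀ = 0.00045% < 5%, so the approximation holds.)
pH = −log(1.60 × 10^-6) = 5.80

pH = 5.80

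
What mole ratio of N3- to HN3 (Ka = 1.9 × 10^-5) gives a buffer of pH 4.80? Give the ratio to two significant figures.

ratio = 1.2

pKa = -log(1.9 × 10^-5) = 4.721
pH = pKa + log(r) ⇒ log(r) = 4.80 − 4.721 = +0.079
r = [N3-]/[HN3] = 10^(+0.079) = 1.2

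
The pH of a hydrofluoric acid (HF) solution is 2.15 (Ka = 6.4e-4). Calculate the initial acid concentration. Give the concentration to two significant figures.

C₀ = 8.5 × 10^-2 M

[H+] = 10^(-2.15) = 7.08 × 10^-3 M = x
Ka = x²/(C₀ − x) ⇒ C₀ = x + x²/Ka
C₀ = 7.08 × 10^-3 + (7.08 × 10^-3)²/(6.4 × 10^-4) = 8.54 × 10^-2 M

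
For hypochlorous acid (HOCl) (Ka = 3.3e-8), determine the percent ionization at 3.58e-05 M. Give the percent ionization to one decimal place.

HOCl ⇌ OCl- + H+; let x = [H+] at equilibrium.
x ≈ √(Ka·C₀) = √(3.3 × 10^-8 × 3.58e-05) = 1.09 × 10^-6 M
% ionization = x/C₀ × 100% = 1.09 × 10^-6/3.58e-05 × 100% = 3.0%

3.0%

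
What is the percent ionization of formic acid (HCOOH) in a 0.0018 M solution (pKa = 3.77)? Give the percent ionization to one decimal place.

26.4%

HCOOH ⇌ HCOO- + H+; let x = [H+] at equilibrium.
Ka = 10^(−3.77) = 1.70 × 10^-4
Ka = x²/(C₀ − x); solving the quadratic gives x = 4.75 × 10^-4 M.
Fraction ionized = 4.75 × 10^-4 / 0.0018 = 0.2639 → 26.4%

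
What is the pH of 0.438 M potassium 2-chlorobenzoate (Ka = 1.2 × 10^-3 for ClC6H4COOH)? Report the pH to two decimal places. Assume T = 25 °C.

pH = 8.28

ClC6H4COO- is the conjugate base of the weak acid ClC6H4COOH.
Kb = Kw/Ka = 1.0×10^-14 / 1.2 × 10^-3 = 8.33 × 10^-12
From the ICE table, Kb = [OH-]²/(0.438 − [OH-]) = 8.33 × 10^-12.
Since Kb ≪ C₀, [OH-] ≈ √(Kb·C₀) = 1.91 × 10^-6 M.
pOH = −log(1.91 × 10^-6) = 5.72; pH = 14.00 − 5.72 = 8.28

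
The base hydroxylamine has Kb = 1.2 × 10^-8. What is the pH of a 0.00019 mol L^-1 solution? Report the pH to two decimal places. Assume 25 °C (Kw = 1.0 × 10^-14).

NH2OH + H2O ⇌ NH3OH+ + OH-
From the ICE table, Kb = [OH-]²/(0.00019 − [OH-]) = 1.2 × 10^-8.
Assume [OH-] ≪ 0.00019: [OH-] ≈ √(1.2 × 10^-8 × 0.00019) = 1.51 × 10^-6 M
pOH = −log(1.51 × 10^-6) = 5.82; pH = 14.00 − 5.82 = 8.18

pH = 8.18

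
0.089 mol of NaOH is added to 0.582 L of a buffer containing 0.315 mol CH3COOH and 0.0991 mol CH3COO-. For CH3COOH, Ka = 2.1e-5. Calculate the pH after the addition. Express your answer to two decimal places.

pH = 4.60

After neutralization: n(CH3COOH) = 0.226 mol, n(CH3COO-) = 0.188 mol.
pKa = −log(2.1 × 10^-5) = 4.678
pH = pKa + log([A⁻]/[HA]) = 4.678 + log(0.188/0.226) = 4.678 -0.080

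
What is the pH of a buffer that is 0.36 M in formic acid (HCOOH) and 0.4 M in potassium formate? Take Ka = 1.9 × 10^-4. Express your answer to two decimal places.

pKa = −log(1.9 × 10^-4) = 3.721
Using pH = pKa + log([base]/[acid]) with [base]/[acid] = 0.4/0.36:
pH = 3.721 + (+0.046) = 3.77

pH = 3.77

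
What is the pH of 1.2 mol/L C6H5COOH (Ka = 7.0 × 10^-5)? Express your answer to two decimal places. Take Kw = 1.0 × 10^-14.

pH = 2.04

C6H5COOH ⇌ C6H5COO- + H+
From the ICE table, Ka = [H+]²/(1.2 − [H+]) = 7.0 × 10^-5.
Neglecting [H+] in the denominator: [H+] = √(7.0 × 10^-5 × 1.2) = 9.17 × 10^-3 M
pH = −log[H+] = −log(9.17 × 10^-3) = 2.04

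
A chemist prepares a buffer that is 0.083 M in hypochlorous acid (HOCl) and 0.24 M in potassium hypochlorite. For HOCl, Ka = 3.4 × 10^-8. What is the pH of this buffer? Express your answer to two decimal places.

pH = 7.93

pKa = −log(3.4 × 10^-8) = 7.469
pH = pKa + log([A⁻]/[HA]) = 7.469 + log(0.24/0.083)
pH = 7.469 + (+0.461) = 7.93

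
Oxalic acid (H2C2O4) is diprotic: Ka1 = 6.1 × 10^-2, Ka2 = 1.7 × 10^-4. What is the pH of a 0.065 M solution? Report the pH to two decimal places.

Ka1 ≫ Ka2, so treat the first dissociation as the only significant source of H+.
Ka1 = x²/(0.065 − x) = 6.1 × 10^-2
Solving the quadratic: x = (−Ka1 + √(Ka1² + 4·Ka1·C₀))/2 = 3.95 × 10^-2 M
pH = −log(3.95 × 10^-2) = 1.40

pH = 1.40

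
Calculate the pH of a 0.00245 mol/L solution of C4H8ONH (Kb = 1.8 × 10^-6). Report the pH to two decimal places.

C4H8ONH + H2O ⇌ C4H8ONH2+ + OH-
From the ICE table, Kb = [OH-]²/(0.00245 − [OH-]) = 1.8 × 10^-6.
Neglecting [OH-] in the denominator: [OH-] = √(1.8 × 10^-6 × 0.00245) = 6.64 × 10^-5 M
([OH-]/C₀ = 2.7% < 5%, so the approximation holds.)
pOH = −log(6.64 × 10^-5) = 4.18; pH = 14.00 − 4.18 = 9.82

pH = 9.82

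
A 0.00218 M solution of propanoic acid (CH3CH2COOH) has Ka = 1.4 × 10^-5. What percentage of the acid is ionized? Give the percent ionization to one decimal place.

7.7%

CH3CH2COOH ⇌ CH3CH2COO- + H+; let x = [H+] at equilibrium.
Solve x² + 1.4e-05x − 3.05e-08 = 0 → x = 1.68 × 10^-4 M
Fraction ionized = 1.68 × 10^-4 / 0.00218 = 0.0771 → 7.7%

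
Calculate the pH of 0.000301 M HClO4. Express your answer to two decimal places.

HClO4 is a strong acid and dissociates completely, so [H+] = 0.000301 M.
pH = -log(0.000301) = 3.52

pH = 3.52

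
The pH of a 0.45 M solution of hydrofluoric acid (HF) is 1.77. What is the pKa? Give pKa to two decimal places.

[H+] = 10^(-1.77) = 1.70 × 10^-2 M
At equilibrium [HA] = 0.45 − 1.70 × 10^-2 = 4.33 × 10^-1 M
Ka = [H+][A-]/[HA] = (1.70 × 10^-2)² / 4.33 × 10^-1 = 6.67 × 10^-4
pKa = -log(6.67 × 10^-4) = 3.18

pKa = 3.18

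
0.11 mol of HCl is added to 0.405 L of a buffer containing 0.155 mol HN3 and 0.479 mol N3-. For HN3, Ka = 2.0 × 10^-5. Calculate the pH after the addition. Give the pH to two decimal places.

After neutralization: n(HN3) = 0.265 mol, n(N3-) = 0.369 mol.
pKa = −log(2.0 × 10^-5) = 4.699
pH = pKa + log(n_N3-/n_HN3) = 4.699 + log(0.369/0.265) = 4.699 + (+0.144)

pH = 4.84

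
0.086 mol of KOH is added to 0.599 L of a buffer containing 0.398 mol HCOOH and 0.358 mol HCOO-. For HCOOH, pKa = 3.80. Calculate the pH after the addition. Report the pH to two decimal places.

pH = 3.95

OH- converts HCOOH to HCOO-: HCOOH → 0.312 mol, HCOO- → 0.444 mol.
Henderson–Hasselbalch with mole ratio 0.444/0.312: pH = 3.80 + (+0.153)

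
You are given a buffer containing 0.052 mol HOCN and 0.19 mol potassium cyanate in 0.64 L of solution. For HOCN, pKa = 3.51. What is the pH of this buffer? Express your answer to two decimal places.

pH = 4.07

Henderson–Hasselbalch: pH = pKa + log([OCN-]/[HOCN]) = 3.51 + log(0.19/0.052)
pH = 3.51 + (+0.563) = 4.07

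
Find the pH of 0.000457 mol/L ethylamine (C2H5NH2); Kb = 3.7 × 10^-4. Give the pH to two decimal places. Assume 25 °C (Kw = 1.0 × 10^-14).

C2H5NH2 + H2O ⇌ C2H5NH3+ + OH-
From the ICE table, Kb = [OH-]²/(0.000457 − [OH-]) = 3.7 × 10^-4.
The 5% rule fails; solving [OH-]² + Kb·[OH-] − Kb·C₀ = 0 exactly:
[OH-] = (−Kb + √(Kb² + 4·Kb·C₀))/2 = 2.66 × 10^-4 M
pOH = −log(2.66 × 10^-4) = 3.58; pH = 14.00 − 3.58 = 10.42

pH = 10.42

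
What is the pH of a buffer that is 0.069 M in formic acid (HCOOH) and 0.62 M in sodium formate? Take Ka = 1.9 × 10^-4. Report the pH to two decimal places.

pKa = −log(1.9 × 10^-4) = 3.721
pH = pKa + log([A⁻]/[HA]) = 3.721 + log(0.62/0.069)
pH = 3.721 + (+0.954) = 4.67

pH = 4.67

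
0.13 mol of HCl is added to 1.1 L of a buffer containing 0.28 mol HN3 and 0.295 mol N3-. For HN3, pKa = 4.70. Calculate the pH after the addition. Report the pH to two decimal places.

Added H+ converts N3- to HN3: HN3 → 0.41 mol, N3- → 0.165 mol.
pH = pKa + log(n_N3-/n_HN3) = 4.70 + log(0.165/0.41) = 4.70 + (-0.395)

pH = 4.30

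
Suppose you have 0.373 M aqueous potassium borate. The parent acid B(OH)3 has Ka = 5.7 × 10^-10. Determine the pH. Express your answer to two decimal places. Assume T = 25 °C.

pH = 11.41

B(OH)4- is the conjugate base of the weak acid B(OH)3.
Kb = Kw/Ka = 1.0×10^-14 / 5.7 × 10^-10 = 1.75 × 10^-5
Kb = [OH-]²/(0.373 − [OH-]) = 1.75 × 10^-5
Neglecting [OH-] in the denominator: [OH-] = √(1.75 × 10^-5 × 0.373) = 2.55 × 10^-3 M
([OH-]/C₀ = 0.68% < 5%, so the approximation holds.)
pOH = −log(2.55 × 10^-3) = 2.59; pH = 14.00 − 2.59 = 11.41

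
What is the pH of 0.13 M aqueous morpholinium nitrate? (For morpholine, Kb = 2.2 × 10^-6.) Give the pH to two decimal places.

pH = 4.61

C4H8ONH2+ is the conjugate acid of the weak base C4H8ONH.
Ka = Kw/Kb = 1.0×10^-14 / 2.2 × 10^-6 = 4.55 × 10^-9
Ka = [H+]²/(0.13 − [H+]) = 4.55 × 10^-9
Assume [H+] ≪ 0.13: [H+] ≈ √(4.55 × 10^-9 × 0.13) = 2.43 × 10^-5 M
Check: 0.019% ionized — well under 5%, approximation valid.
pH = −log[H+] = −log(2.43 × 10^-5) = 4.61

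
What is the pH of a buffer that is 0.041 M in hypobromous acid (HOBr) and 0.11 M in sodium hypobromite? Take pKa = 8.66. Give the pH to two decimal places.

Henderson–Hasselbalch: pH = pKa + log([OBr-]/[HOBr]) = 8.66 + log(0.11/0.041)
pH = 8.66 + (+0.429) = 9.09

pH = 9.09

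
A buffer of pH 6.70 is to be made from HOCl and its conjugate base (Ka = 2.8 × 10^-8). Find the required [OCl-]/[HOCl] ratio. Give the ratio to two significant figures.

pKa = -log(2.8 × 10^-8) = 7.553
pH = pKa + log(r) ⇒ log(r) = 6.70 − 7.553 = -0.853
r = [OCl-]/[HOCl] = 10^(-0.853) = 0.14

ratio = 0.14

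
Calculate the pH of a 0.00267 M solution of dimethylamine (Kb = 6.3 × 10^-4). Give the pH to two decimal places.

(CH3)2NH + H2O ⇌ (CH3)2NH2+ + OH-
Kb = x²/(0.00267 − x) = 6.3 × 10^-4
x is not negligible relative to C₀; solve x² + 0.00063·x − 1.68e-06 = 0.
x = [−0.00063 + √(0.00063² + 6.73e-06)]/2 = 1.02 × 10^-3 M
pOH = −log(1.02 × 10^-3) = 2.99; pH = 14.00 − 2.99 = 11.01

pH = 11.01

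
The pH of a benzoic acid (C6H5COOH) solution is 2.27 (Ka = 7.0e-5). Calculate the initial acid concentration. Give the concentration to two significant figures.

C₀ = 4.2 × 10^-1 M

[H+] = 10^(-2.27) = 5.37 × 10^-3 M = x
Ka = x²/(C₀ − x) ⇒ C₀ = x + x²/Ka
C₀ = 5.37 × 10^-3 + (5.37 × 10^-3)²/(7.0 × 10^-5) = 4.17 × 10^-1 M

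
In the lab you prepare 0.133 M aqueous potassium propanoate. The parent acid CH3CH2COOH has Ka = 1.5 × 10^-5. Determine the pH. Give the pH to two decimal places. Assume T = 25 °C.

CH3CH2COO- is the conjugate base of the weak acid CH3CH2COOH.
Kb = Kw/Ka = 1.0×10^-14 / 1.5 × 10^-5 = 6.67 × 10^-10
From the ICE table, Kb = [OH-]²/(0.133 − [OH-]) = 6.67 × 10^-10.
Since Kb ≪ C₀, [OH-] ≈ √(Kb·C₀) = 9.42 × 10^-6 M.
Check: 0.0071% ionized — well under 5%, approximation valid.
pOH = 5.03, so pH = 14.00 − pOH = 8.97

pH = 8.97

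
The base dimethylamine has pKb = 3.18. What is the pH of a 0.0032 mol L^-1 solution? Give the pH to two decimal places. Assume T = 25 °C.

pH = 11.06

(CH3)2NH + H2O ⇌ (CH3)2NH2+ + OH-
Kb = 10^(−3.18) = 6.61 × 10^-4
Kb = [OH-]²/(0.0032 − [OH-]) = 6.61 × 10^-4
[OH-] is not negligible relative to C₀; solve [OH-]² + 0.000661·[OH-] − 2.12e-06 = 0.
[OH-] = (−Kb + √(Kb² + 4·Kb·C₀))/2 = 1.16 × 10^-3 M
pOH = 2.94, so pH = 14.00 − pOH = 11.06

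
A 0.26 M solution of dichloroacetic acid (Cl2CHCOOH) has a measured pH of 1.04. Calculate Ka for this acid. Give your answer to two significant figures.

[H+] = 10^(-1.04) = 9.12 × 10^-2 M
At equilibrium [HA] = 0.26 − 9.12 × 10^-2 = 1.69 × 10^-1 M
Ka = [H+][A-]/[HA] = (9.12 × 10^-2)² / 1.69 × 10^-1 = 4.9 × 10^-2

Ka = 4.9 × 10^-2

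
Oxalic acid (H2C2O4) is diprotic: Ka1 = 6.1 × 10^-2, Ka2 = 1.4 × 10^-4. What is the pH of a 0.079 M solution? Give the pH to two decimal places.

Since Ka1 ≫ Ka2, the first ionization dominates [H+].
Ka1 = x²/(0.079 − x) = 6.1 × 10^-2
Solving the quadratic: x = (−Ka1 + √(Ka1² + 4·Ka1·C₀))/2 = 4.53 × 10^-2 M
pH = −log(4.53 × 10^-2) = 1.34

pH = 1.34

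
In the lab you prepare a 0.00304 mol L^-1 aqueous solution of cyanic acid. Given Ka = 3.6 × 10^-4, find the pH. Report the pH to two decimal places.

HOCN ⇌ OCN- + H+
From the ICE table, Ka = [H+]²/(0.00304 − [H+]) = 3.6 × 10^-4.
The 5% rule fails; solving [H+]² + Ka·[H+] − Ka·C₀ = 0 exactly:
[H+] = [−0.00036 + √(0.00036² + 4.38e-06)]/2 = 8.82 × 10^-4 M
pH = −log(8.82 × 10^-4) = 3.05

pH = 3.05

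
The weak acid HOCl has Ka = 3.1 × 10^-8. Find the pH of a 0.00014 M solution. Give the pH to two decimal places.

pH = 5.68

HOCl ⇌ OCl- + H+
Ka = x²/(0.00014 − x) = 3.1 × 10^-8
Since Ka ≪ C₀, x ≈ √(Ka·C₀) = 2.08 × 10^-6 M.
pH = −log(2.08 × 10^-6) = 5.68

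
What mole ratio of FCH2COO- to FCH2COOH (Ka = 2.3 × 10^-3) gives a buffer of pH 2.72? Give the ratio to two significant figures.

ratio = 1.2

pKa = -log(2.3 × 10^-3) = 2.638
pH = pKa + log(r) ⇒ log(r) = 2.72 − 2.638 = +0.082
r = [FCH2COO-]/[FCH2COOH] = 10^(+0.082) = 1.21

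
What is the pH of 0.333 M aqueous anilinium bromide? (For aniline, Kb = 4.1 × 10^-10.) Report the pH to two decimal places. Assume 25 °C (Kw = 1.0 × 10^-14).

pH = 2.55

C6H5NH3+ is the conjugate acid of the weak base C6H5NH2.
Ka = Kw/Kb = 1.0×10^-14 / 4.1 × 10^-10 = 2.44 × 10^-5
Let x = [H+] at equilibrium. Ka = x²/(0.333 − x).
Neglecting x in the denominator: x = √(2.44 × 10^-5 × 0.333) = 2.85 × 10^-3 M
pH = −log[H+] = −log(2.85 × 10^-3) = 2.55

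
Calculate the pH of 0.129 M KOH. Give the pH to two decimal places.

KOH is a strong base; [OH-] = 0.129 M.
pOH = -log(0.129) = 0.89
pH = 14.00 - 0.89 = 13.11

pH = 13.11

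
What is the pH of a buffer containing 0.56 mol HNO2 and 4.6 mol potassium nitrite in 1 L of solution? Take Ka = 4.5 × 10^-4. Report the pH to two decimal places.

pKa = −log(4.5 × 10^-4) = 3.347
pH = pKa + log([A⁻]/[HA]) = 3.347 + log(4.6/0.56)
pH = 3.347 + (+0.915) = 4.26

pH = 4.26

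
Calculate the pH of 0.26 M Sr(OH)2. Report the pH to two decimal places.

Sr(OH)2 is a strong base (each formula unit releases 2 OH-); [OH-] = 0.52 M.
pOH = -log(0.52) = 0.28
pH = 14.00 - 0.28 = 13.72

pH = 13.72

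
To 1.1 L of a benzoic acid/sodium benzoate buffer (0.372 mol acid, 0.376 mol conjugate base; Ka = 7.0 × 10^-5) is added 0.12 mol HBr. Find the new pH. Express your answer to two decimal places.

pH = 3.87

After neutralization: n(C6H5COOH) = 0.492 mol, n(C6H5COO-) = 0.256 mol.
pKa = −log(7.0 × 10^-5) = 4.155
Henderson–Hasselbalch with mole ratio 0.256/0.492: pH = 4.155 + (-0.284)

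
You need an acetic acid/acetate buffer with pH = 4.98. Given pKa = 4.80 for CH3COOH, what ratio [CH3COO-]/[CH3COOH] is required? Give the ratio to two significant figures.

pH = pKa + log(r) ⇒ log(r) = 4.98 − 4.80 = +0.18
r = [CH3COO-]/[CH3COOH] = 10^(+0.18) = 1.51

ratio = 1.5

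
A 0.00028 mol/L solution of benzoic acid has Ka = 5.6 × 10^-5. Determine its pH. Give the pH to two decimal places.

pH = 4.00

C6H5COOH ⇌ C6H5COO- + H+
Ka = [H+]²/(0.00028 − [H+]) = 5.6 × 10^-5
[H+] is not negligible relative to C₀; solve [H+]² + 5.6e-05·[H+] − 1.57e-08 = 0.
[H+] = [−5.6e-05 + √(5.6e-05² + 6.27e-08)]/2 = 1.00 × 10^-4 M
pH = −log[H+] = −log(1.00 × 10^-4) = 4.00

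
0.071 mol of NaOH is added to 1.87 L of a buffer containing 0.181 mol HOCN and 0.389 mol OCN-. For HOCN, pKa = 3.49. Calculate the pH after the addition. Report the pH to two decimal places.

OH- converts HOCN to OCN-: HOCN → 0.11 mol, OCN- → 0.46 mol.
pH = pKa + log(n_OCN-/n_HOCN) = 3.49 + log(0.46/0.11) = 3.49 + (+0.621)

pH = 4.11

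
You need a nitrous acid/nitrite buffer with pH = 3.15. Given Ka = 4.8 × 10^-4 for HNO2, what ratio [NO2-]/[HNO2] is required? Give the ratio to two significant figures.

ratio = 0.68

pKa = -log(4.8 × 10^-4) = 3.319
pH = pKa + log(r) ⇒ log(r) = 3.15 − 3.319 = -0.169
r = [NO2-]/[HNO2] = 10^(-0.169) = 0.678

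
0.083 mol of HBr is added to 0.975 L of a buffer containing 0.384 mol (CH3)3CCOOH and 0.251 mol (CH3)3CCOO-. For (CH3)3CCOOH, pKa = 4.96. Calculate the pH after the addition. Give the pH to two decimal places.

After neutralization: n((CH3)3CCOOH) = 0.467 mol, n((CH3)3CCOO-) = 0.168 mol.
Henderson–Hasselbalch with mole ratio 0.168/0.467: pH = 4.96 + (-0.444)

pH = 4.52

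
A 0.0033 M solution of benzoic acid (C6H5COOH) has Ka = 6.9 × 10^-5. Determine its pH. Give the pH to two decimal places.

C6H5COOH ⇌ C6H5COO- + H+
Ka = x²/(0.0033 − x) = 6.9 × 10^-5
The 5% rule fails; solving x² + Ka·x − Ka·C₀ = 0 exactly:
x = [−6.9e-05 + √(6.9e-05² + 9.11e-07)]/2 = 4.44 × 10^-4 M
pH = −log[H+] = −log(4.44 × 10^-4) = 3.35

pH = 3.35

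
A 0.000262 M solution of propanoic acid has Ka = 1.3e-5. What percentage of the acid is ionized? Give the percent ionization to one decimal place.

19.9%

CH3CH2COOH ⇌ CH3CH2COO- + H+; let x = [H+] at equilibrium.
Ka = x²/(C₀ − x); solving the quadratic gives x = 5.22 × 10^-5 M.
Fraction ionized = 5.22 × 10^-5 / 0.000262 = 0.1992 → 19.9%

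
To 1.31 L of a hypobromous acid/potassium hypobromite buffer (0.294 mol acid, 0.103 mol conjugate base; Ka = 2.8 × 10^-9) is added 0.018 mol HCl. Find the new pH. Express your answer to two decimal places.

pH = 7.99

Added H+ converts OBr- to HOBr: HOBr → 0.312 mol, OBr- → 0.085 mol.
pKa = −log(2.8 × 10^-9) = 8.553
Henderson–Hasselbalch with mole ratio 0.085/0.312: pH = 8.553 + (-0.565)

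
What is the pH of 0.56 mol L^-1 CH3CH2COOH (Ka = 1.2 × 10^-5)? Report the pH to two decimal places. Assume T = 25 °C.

pH = 2.59

CH3CH2COOH ⇌ CH3CH2COO- + H+
From the ICE table, Ka = [H+]²/(0.56 − [H+]) = 1.2 × 10^-5.
Neglecting [H+] in the denominator: [H+] = √(1.2 × 10^-5 × 0.56) = 2.59 × 10^-3 M
([H+]/C₀ = 0.46% < 5%, so the approximation holds.)
pH = −log(2.59 × 10^-3) = 2.59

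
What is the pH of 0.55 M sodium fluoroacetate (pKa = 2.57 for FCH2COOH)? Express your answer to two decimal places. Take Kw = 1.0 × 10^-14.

pH = 8.16

FCH2COO- is the conjugate base of the weak acid FCH2COOH.
Ka = 10^(−2.57) = 2.69 × 10^-3
Kb = Kw/Ka = 1.0×10^-14 / 2.69 × 10^-3 = 3.72 × 10^-12
From the ICE table, Kb = [OH-]²/(0.55 − [OH-]) = 3.72 × 10^-12.
Since Kb ≪ C₀, [OH-] ≈ √(Kb·C₀) = 1.43 × 10^-6 M.
([OH-]/C₀ = 0.00026% < 5%, so the approximation holds.)
pOH = −log(1.43 × 10^-6) = 5.84; pH = 14.00 − 5.84 = 8.16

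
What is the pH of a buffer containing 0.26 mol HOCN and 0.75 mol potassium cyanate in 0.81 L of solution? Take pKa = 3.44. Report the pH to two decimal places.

pH = 3.90

Henderson–Hasselbalch: pH = pKa + log([OCN-]/[HOCN]) = 3.44 + log(0.75/0.26)
pH = 3.44 + (+0.460) = 3.90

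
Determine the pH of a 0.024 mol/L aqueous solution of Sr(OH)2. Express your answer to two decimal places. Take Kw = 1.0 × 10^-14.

Sr(OH)2 is a strong base (each formula unit releases 2 OH-); [OH-] = 0.048 M.
pOH = -log(0.048) = 1.32
pH = 14.00 - 1.32 = 12.68

pH = 12.68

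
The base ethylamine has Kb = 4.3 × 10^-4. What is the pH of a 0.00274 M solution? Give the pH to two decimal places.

C2H5NH2 + H2O ⇌ C2H5NH3+ + OH-
Kb = [OH-]²/(0.00274 − [OH-]) = 4.3 × 10^-4
Here C₀/Kb ≈ 6.37, so the small-[OH-] approximation fails. Use the quadratic:
[OH-] = (−Kb + √(Kb² + 4·Kb·C₀))/2 = 8.92 × 10^-4 M
pOH = 3.05, so pH = 14.00 − pOH = 10.95

pH = 10.95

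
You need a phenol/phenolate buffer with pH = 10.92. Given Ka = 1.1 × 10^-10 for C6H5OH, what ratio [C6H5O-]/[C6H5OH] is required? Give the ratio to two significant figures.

ratio = 9.1

pKa = -log(1.1 × 10^-10) = 9.959
pH = pKa + log(r) ⇒ log(r) = 10.92 − 9.959 = +0.961
r = [C6H5O-]/[C6H5OH] = 10^(+0.961) = 9.14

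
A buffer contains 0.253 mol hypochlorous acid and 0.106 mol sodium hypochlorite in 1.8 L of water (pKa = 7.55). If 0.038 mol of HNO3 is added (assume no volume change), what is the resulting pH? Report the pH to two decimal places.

pH = 6.92

Added H+ converts OCl- to HOCl: HOCl → 0.291 mol, OCl- → 0.068 mol.
pH = pKa + log([A⁻]/[HA]) = 7.55 + log(0.068/0.291) = 7.55 -0.631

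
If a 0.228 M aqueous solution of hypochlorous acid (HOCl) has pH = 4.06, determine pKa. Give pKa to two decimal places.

[H+] = 10^(-4.06) = 8.71 × 10^-5 M
At equilibrium [HA] = 0.228 − 8.71 × 10^-5 = 2.28 × 10^-1 M
Ka = [H+][A-]/[HA] = (8.71 × 10^-5)² / 2.28 × 10^-1 = 3.33 × 10^-8
pKa = -log(3.33 × 10^-8) = 7.48

pKa = 7.48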